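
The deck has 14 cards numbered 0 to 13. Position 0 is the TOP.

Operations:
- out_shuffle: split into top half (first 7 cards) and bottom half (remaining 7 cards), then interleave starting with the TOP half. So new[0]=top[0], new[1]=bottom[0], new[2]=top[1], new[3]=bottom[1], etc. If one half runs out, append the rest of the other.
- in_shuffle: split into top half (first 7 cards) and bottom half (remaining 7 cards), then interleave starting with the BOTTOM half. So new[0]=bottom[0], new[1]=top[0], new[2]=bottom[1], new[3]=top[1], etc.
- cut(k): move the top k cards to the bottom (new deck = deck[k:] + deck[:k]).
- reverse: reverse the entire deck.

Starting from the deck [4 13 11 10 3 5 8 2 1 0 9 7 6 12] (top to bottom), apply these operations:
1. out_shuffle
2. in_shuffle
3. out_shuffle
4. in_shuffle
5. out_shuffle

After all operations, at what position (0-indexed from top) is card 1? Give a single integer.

After op 1 (out_shuffle): [4 2 13 1 11 0 10 9 3 7 5 6 8 12]
After op 2 (in_shuffle): [9 4 3 2 7 13 5 1 6 11 8 0 12 10]
After op 3 (out_shuffle): [9 1 4 6 3 11 2 8 7 0 13 12 5 10]
After op 4 (in_shuffle): [8 9 7 1 0 4 13 6 12 3 5 11 10 2]
After op 5 (out_shuffle): [8 6 9 12 7 3 1 5 0 11 4 10 13 2]
Card 1 is at position 6.

Answer: 6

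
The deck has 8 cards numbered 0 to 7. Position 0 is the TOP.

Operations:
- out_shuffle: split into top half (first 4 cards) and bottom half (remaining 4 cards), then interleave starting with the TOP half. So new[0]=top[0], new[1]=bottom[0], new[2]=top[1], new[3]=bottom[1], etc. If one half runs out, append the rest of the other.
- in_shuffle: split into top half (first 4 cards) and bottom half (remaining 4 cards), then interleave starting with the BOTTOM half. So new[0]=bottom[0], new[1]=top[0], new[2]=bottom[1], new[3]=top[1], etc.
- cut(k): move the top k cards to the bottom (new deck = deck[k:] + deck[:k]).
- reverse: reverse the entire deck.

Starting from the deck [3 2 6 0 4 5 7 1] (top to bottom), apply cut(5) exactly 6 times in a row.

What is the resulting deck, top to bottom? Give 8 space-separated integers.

Answer: 7 1 3 2 6 0 4 5

Derivation:
After op 1 (cut(5)): [5 7 1 3 2 6 0 4]
After op 2 (cut(5)): [6 0 4 5 7 1 3 2]
After op 3 (cut(5)): [1 3 2 6 0 4 5 7]
After op 4 (cut(5)): [4 5 7 1 3 2 6 0]
After op 5 (cut(5)): [2 6 0 4 5 7 1 3]
After op 6 (cut(5)): [7 1 3 2 6 0 4 5]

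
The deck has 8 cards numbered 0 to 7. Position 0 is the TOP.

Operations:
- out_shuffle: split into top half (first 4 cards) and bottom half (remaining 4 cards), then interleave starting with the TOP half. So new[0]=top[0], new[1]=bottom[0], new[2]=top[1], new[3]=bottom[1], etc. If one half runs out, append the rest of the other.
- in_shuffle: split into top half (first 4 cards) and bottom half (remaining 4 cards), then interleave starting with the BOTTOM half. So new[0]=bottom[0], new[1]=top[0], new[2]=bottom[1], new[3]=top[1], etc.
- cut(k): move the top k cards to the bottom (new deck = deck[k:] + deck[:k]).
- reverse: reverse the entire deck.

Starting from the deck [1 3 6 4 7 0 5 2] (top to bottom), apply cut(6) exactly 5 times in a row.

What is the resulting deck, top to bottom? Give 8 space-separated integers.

Answer: 5 2 1 3 6 4 7 0

Derivation:
After op 1 (cut(6)): [5 2 1 3 6 4 7 0]
After op 2 (cut(6)): [7 0 5 2 1 3 6 4]
After op 3 (cut(6)): [6 4 7 0 5 2 1 3]
After op 4 (cut(6)): [1 3 6 4 7 0 5 2]
After op 5 (cut(6)): [5 2 1 3 6 4 7 0]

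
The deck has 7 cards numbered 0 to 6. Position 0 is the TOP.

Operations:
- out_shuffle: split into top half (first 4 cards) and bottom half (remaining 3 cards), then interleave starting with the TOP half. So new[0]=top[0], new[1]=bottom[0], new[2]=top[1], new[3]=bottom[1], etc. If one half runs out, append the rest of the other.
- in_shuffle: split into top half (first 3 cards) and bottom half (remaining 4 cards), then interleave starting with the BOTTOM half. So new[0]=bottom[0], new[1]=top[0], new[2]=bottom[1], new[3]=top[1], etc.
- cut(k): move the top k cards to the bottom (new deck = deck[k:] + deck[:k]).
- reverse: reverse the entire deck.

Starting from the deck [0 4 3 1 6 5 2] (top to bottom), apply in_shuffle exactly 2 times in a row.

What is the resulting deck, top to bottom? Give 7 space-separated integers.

After op 1 (in_shuffle): [1 0 6 4 5 3 2]
After op 2 (in_shuffle): [4 1 5 0 3 6 2]

Answer: 4 1 5 0 3 6 2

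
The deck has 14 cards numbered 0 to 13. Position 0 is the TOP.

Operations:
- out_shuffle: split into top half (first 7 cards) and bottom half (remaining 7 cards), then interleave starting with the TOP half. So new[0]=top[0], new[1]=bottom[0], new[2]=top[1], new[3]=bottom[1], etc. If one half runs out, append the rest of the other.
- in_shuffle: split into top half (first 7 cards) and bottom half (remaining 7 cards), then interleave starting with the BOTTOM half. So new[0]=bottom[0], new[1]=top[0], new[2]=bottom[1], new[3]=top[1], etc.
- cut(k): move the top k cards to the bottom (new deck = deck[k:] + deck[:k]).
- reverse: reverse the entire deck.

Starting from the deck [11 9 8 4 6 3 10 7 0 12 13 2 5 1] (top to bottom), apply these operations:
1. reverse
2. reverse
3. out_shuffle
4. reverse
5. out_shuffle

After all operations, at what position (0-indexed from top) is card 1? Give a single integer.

After op 1 (reverse): [1 5 2 13 12 0 7 10 3 6 4 8 9 11]
After op 2 (reverse): [11 9 8 4 6 3 10 7 0 12 13 2 5 1]
After op 3 (out_shuffle): [11 7 9 0 8 12 4 13 6 2 3 5 10 1]
After op 4 (reverse): [1 10 5 3 2 6 13 4 12 8 0 9 7 11]
After op 5 (out_shuffle): [1 4 10 12 5 8 3 0 2 9 6 7 13 11]
Card 1 is at position 0.

Answer: 0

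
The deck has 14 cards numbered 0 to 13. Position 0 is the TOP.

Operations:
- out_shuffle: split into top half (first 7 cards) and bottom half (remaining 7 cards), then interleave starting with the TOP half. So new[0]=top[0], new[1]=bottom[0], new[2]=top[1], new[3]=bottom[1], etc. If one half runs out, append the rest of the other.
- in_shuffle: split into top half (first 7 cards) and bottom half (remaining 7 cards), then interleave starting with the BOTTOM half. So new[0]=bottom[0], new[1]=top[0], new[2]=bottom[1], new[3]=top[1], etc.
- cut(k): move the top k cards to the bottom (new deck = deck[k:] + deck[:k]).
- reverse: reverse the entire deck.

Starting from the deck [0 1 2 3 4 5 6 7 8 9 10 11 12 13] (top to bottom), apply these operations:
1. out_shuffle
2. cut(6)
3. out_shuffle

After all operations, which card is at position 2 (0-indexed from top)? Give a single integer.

Answer: 10

Derivation:
After op 1 (out_shuffle): [0 7 1 8 2 9 3 10 4 11 5 12 6 13]
After op 2 (cut(6)): [3 10 4 11 5 12 6 13 0 7 1 8 2 9]
After op 3 (out_shuffle): [3 13 10 0 4 7 11 1 5 8 12 2 6 9]
Position 2: card 10.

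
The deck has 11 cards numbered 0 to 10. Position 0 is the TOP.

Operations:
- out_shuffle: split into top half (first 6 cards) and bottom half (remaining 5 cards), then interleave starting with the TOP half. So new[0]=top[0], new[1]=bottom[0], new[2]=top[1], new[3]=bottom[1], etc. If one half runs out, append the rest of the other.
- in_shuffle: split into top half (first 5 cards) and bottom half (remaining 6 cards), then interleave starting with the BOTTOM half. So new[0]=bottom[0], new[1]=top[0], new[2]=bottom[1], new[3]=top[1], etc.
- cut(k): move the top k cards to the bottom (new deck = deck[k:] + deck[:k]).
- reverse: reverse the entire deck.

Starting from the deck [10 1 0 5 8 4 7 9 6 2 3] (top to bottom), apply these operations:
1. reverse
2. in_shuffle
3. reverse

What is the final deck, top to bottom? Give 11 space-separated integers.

After op 1 (reverse): [3 2 6 9 7 4 8 5 0 1 10]
After op 2 (in_shuffle): [4 3 8 2 5 6 0 9 1 7 10]
After op 3 (reverse): [10 7 1 9 0 6 5 2 8 3 4]

Answer: 10 7 1 9 0 6 5 2 8 3 4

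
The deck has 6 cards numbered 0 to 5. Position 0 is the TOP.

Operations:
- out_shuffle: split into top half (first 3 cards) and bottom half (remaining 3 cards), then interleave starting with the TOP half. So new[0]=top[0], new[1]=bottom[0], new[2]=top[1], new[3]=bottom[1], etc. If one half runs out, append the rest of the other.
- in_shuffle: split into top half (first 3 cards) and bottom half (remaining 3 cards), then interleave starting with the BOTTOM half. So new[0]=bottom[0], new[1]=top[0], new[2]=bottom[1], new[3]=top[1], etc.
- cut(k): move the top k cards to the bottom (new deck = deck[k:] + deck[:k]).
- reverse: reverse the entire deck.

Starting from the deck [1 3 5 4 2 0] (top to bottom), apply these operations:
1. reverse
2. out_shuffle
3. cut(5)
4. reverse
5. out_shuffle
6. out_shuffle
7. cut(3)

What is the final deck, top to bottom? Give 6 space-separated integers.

After op 1 (reverse): [0 2 4 5 3 1]
After op 2 (out_shuffle): [0 5 2 3 4 1]
After op 3 (cut(5)): [1 0 5 2 3 4]
After op 4 (reverse): [4 3 2 5 0 1]
After op 5 (out_shuffle): [4 5 3 0 2 1]
After op 6 (out_shuffle): [4 0 5 2 3 1]
After op 7 (cut(3)): [2 3 1 4 0 5]

Answer: 2 3 1 4 0 5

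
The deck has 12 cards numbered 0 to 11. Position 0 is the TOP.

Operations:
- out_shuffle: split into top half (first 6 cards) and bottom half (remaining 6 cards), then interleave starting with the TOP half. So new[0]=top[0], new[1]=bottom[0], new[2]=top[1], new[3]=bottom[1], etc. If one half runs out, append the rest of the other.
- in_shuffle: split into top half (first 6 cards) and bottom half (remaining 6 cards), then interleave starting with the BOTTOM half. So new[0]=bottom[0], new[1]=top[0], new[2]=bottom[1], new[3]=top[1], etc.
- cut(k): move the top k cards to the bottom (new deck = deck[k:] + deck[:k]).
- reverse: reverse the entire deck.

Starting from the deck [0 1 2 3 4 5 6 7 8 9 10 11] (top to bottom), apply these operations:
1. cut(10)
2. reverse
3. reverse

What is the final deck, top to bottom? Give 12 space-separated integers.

After op 1 (cut(10)): [10 11 0 1 2 3 4 5 6 7 8 9]
After op 2 (reverse): [9 8 7 6 5 4 3 2 1 0 11 10]
After op 3 (reverse): [10 11 0 1 2 3 4 5 6 7 8 9]

Answer: 10 11 0 1 2 3 4 5 6 7 8 9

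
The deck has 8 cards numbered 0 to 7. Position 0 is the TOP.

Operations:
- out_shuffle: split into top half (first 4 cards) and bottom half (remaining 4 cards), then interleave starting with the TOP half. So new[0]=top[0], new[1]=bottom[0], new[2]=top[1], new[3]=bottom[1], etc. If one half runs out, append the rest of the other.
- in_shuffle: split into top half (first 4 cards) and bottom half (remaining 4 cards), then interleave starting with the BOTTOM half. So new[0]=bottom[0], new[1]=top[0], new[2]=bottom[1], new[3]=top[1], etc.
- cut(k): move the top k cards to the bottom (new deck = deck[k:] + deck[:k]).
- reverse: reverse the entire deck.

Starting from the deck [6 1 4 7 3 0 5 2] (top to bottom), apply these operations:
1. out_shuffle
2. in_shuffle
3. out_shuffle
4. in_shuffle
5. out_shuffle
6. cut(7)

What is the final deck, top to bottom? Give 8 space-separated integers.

Answer: 1 5 3 4 6 2 0 7

Derivation:
After op 1 (out_shuffle): [6 3 1 0 4 5 7 2]
After op 2 (in_shuffle): [4 6 5 3 7 1 2 0]
After op 3 (out_shuffle): [4 7 6 1 5 2 3 0]
After op 4 (in_shuffle): [5 4 2 7 3 6 0 1]
After op 5 (out_shuffle): [5 3 4 6 2 0 7 1]
After op 6 (cut(7)): [1 5 3 4 6 2 0 7]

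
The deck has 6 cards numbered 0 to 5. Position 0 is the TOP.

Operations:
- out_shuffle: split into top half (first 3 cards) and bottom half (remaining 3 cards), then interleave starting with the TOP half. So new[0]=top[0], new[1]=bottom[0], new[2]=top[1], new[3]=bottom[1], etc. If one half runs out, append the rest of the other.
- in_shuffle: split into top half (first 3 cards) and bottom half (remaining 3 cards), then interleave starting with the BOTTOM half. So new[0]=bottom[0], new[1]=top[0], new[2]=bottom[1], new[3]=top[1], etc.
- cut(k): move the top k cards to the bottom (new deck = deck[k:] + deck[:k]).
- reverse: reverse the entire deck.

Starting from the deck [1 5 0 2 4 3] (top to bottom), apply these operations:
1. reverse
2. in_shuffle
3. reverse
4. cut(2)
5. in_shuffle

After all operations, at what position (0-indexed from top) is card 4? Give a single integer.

After op 1 (reverse): [3 4 2 0 5 1]
After op 2 (in_shuffle): [0 3 5 4 1 2]
After op 3 (reverse): [2 1 4 5 3 0]
After op 4 (cut(2)): [4 5 3 0 2 1]
After op 5 (in_shuffle): [0 4 2 5 1 3]
Card 4 is at position 1.

Answer: 1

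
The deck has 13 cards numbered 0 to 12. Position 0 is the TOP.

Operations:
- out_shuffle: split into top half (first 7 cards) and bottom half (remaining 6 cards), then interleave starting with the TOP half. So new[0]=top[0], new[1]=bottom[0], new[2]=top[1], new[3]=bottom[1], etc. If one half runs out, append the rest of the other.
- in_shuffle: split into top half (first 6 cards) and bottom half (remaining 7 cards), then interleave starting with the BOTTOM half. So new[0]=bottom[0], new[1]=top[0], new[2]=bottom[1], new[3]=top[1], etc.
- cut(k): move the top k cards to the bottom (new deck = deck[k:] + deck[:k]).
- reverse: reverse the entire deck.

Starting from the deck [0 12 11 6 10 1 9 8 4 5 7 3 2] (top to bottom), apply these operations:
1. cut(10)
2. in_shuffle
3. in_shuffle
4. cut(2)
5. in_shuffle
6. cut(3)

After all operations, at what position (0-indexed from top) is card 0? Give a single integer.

Answer: 11

Derivation:
After op 1 (cut(10)): [7 3 2 0 12 11 6 10 1 9 8 4 5]
After op 2 (in_shuffle): [6 7 10 3 1 2 9 0 8 12 4 11 5]
After op 3 (in_shuffle): [9 6 0 7 8 10 12 3 4 1 11 2 5]
After op 4 (cut(2)): [0 7 8 10 12 3 4 1 11 2 5 9 6]
After op 5 (in_shuffle): [4 0 1 7 11 8 2 10 5 12 9 3 6]
After op 6 (cut(3)): [7 11 8 2 10 5 12 9 3 6 4 0 1]
Card 0 is at position 11.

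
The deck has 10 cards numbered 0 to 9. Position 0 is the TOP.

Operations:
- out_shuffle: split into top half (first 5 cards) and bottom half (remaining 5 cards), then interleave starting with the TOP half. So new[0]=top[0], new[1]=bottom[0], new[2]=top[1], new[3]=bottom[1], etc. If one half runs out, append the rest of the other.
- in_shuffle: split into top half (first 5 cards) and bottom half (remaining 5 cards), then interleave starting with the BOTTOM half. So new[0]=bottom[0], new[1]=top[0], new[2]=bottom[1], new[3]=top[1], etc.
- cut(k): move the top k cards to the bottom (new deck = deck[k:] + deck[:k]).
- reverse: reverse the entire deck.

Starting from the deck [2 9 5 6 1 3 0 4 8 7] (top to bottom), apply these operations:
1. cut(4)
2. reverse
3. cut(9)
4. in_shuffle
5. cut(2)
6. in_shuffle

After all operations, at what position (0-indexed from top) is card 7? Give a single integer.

After op 1 (cut(4)): [1 3 0 4 8 7 2 9 5 6]
After op 2 (reverse): [6 5 9 2 7 8 4 0 3 1]
After op 3 (cut(9)): [1 6 5 9 2 7 8 4 0 3]
After op 4 (in_shuffle): [7 1 8 6 4 5 0 9 3 2]
After op 5 (cut(2)): [8 6 4 5 0 9 3 2 7 1]
After op 6 (in_shuffle): [9 8 3 6 2 4 7 5 1 0]
Card 7 is at position 6.

Answer: 6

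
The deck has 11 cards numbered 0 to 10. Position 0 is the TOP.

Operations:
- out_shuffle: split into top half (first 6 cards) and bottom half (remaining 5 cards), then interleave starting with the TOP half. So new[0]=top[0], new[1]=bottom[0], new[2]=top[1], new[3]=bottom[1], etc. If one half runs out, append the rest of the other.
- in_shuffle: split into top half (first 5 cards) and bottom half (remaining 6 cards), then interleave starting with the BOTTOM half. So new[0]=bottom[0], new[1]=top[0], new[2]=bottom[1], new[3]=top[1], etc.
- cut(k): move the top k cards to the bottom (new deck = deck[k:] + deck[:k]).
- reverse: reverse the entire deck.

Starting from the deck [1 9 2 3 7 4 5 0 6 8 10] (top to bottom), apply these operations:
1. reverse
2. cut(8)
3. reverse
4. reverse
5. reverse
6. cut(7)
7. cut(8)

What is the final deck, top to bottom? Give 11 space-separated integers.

After op 1 (reverse): [10 8 6 0 5 4 7 3 2 9 1]
After op 2 (cut(8)): [2 9 1 10 8 6 0 5 4 7 3]
After op 3 (reverse): [3 7 4 5 0 6 8 10 1 9 2]
After op 4 (reverse): [2 9 1 10 8 6 0 5 4 7 3]
After op 5 (reverse): [3 7 4 5 0 6 8 10 1 9 2]
After op 6 (cut(7)): [10 1 9 2 3 7 4 5 0 6 8]
After op 7 (cut(8)): [0 6 8 10 1 9 2 3 7 4 5]

Answer: 0 6 8 10 1 9 2 3 7 4 5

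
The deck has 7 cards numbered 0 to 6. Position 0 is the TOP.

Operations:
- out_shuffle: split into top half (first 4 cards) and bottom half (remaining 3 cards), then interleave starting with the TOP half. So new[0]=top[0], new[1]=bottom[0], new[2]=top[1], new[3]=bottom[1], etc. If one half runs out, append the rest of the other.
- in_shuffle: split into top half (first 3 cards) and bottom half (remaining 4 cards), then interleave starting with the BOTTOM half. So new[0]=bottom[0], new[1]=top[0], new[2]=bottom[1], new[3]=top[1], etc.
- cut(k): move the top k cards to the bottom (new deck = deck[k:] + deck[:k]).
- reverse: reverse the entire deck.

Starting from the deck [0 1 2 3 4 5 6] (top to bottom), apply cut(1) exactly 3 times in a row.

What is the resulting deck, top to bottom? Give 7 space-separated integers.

After op 1 (cut(1)): [1 2 3 4 5 6 0]
After op 2 (cut(1)): [2 3 4 5 6 0 1]
After op 3 (cut(1)): [3 4 5 6 0 1 2]

Answer: 3 4 5 6 0 1 2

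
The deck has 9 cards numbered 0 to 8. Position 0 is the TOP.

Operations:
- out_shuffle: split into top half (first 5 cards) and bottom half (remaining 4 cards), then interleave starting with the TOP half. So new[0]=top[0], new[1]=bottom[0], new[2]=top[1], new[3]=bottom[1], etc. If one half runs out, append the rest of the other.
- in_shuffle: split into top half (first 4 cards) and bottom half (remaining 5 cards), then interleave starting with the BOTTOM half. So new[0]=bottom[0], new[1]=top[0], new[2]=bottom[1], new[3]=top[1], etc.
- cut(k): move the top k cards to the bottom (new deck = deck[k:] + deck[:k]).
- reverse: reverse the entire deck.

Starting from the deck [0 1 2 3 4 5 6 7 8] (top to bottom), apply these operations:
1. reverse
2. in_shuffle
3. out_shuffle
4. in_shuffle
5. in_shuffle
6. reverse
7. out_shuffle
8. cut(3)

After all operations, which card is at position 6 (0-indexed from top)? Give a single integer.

Answer: 2

Derivation:
After op 1 (reverse): [8 7 6 5 4 3 2 1 0]
After op 2 (in_shuffle): [4 8 3 7 2 6 1 5 0]
After op 3 (out_shuffle): [4 6 8 1 3 5 7 0 2]
After op 4 (in_shuffle): [3 4 5 6 7 8 0 1 2]
After op 5 (in_shuffle): [7 3 8 4 0 5 1 6 2]
After op 6 (reverse): [2 6 1 5 0 4 8 3 7]
After op 7 (out_shuffle): [2 4 6 8 1 3 5 7 0]
After op 8 (cut(3)): [8 1 3 5 7 0 2 4 6]
Position 6: card 2.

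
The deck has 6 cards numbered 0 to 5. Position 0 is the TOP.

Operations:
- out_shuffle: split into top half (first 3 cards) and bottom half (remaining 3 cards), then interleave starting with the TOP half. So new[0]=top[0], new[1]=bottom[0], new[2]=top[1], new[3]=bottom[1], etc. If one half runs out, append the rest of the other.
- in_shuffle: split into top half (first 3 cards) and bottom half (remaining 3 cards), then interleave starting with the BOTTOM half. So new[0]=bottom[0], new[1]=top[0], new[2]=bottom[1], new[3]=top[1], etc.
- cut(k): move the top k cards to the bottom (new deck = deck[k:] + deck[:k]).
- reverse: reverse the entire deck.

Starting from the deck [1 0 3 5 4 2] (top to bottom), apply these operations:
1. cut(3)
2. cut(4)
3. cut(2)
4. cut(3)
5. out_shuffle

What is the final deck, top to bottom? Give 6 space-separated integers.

Answer: 1 5 0 4 3 2

Derivation:
After op 1 (cut(3)): [5 4 2 1 0 3]
After op 2 (cut(4)): [0 3 5 4 2 1]
After op 3 (cut(2)): [5 4 2 1 0 3]
After op 4 (cut(3)): [1 0 3 5 4 2]
After op 5 (out_shuffle): [1 5 0 4 3 2]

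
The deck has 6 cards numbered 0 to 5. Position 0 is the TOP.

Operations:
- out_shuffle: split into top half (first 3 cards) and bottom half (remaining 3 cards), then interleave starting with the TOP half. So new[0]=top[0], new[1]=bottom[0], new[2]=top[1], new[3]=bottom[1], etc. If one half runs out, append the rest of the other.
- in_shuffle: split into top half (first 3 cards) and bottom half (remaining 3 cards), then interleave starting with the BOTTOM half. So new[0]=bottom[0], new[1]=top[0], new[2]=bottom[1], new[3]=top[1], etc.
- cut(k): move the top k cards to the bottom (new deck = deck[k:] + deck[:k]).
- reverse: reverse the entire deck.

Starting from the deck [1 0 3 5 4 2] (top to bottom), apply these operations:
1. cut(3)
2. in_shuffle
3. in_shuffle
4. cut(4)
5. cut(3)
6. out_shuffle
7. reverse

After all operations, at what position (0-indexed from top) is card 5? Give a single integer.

Answer: 1

Derivation:
After op 1 (cut(3)): [5 4 2 1 0 3]
After op 2 (in_shuffle): [1 5 0 4 3 2]
After op 3 (in_shuffle): [4 1 3 5 2 0]
After op 4 (cut(4)): [2 0 4 1 3 5]
After op 5 (cut(3)): [1 3 5 2 0 4]
After op 6 (out_shuffle): [1 2 3 0 5 4]
After op 7 (reverse): [4 5 0 3 2 1]
Card 5 is at position 1.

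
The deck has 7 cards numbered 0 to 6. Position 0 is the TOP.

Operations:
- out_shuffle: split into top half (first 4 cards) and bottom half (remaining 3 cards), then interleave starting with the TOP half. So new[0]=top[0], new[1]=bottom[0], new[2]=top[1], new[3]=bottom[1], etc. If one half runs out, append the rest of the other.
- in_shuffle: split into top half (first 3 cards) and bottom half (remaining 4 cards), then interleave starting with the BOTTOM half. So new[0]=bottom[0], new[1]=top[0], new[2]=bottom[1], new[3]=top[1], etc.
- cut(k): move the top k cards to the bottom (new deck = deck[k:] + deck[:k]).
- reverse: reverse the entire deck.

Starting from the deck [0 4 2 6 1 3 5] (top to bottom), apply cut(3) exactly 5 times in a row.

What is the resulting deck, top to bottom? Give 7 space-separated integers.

Answer: 4 2 6 1 3 5 0

Derivation:
After op 1 (cut(3)): [6 1 3 5 0 4 2]
After op 2 (cut(3)): [5 0 4 2 6 1 3]
After op 3 (cut(3)): [2 6 1 3 5 0 4]
After op 4 (cut(3)): [3 5 0 4 2 6 1]
After op 5 (cut(3)): [4 2 6 1 3 5 0]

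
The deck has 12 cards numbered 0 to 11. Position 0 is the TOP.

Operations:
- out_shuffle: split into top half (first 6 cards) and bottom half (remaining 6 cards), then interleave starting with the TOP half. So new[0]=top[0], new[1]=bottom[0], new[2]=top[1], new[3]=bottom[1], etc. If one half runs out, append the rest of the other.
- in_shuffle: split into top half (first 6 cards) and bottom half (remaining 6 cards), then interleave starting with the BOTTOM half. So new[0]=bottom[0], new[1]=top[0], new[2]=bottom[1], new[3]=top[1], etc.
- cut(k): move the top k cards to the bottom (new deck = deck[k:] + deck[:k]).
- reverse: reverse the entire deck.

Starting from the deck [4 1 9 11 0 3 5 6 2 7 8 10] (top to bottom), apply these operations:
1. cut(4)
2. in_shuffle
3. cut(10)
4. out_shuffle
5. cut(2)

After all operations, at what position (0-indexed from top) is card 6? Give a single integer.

After op 1 (cut(4)): [0 3 5 6 2 7 8 10 4 1 9 11]
After op 2 (in_shuffle): [8 0 10 3 4 5 1 6 9 2 11 7]
After op 3 (cut(10)): [11 7 8 0 10 3 4 5 1 6 9 2]
After op 4 (out_shuffle): [11 4 7 5 8 1 0 6 10 9 3 2]
After op 5 (cut(2)): [7 5 8 1 0 6 10 9 3 2 11 4]
Card 6 is at position 5.

Answer: 5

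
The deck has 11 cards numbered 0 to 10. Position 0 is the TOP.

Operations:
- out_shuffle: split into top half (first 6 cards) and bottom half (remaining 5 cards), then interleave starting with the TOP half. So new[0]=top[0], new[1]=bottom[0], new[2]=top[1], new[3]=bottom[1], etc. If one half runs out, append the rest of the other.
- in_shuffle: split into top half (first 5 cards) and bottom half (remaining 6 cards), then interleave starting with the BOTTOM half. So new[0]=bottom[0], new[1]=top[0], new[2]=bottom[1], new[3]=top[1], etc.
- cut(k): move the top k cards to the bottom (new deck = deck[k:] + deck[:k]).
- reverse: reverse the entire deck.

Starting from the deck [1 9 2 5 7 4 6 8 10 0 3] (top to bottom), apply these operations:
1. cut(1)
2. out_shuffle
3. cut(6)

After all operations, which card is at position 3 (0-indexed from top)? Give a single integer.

After op 1 (cut(1)): [9 2 5 7 4 6 8 10 0 3 1]
After op 2 (out_shuffle): [9 8 2 10 5 0 7 3 4 1 6]
After op 3 (cut(6)): [7 3 4 1 6 9 8 2 10 5 0]
Position 3: card 1.

Answer: 1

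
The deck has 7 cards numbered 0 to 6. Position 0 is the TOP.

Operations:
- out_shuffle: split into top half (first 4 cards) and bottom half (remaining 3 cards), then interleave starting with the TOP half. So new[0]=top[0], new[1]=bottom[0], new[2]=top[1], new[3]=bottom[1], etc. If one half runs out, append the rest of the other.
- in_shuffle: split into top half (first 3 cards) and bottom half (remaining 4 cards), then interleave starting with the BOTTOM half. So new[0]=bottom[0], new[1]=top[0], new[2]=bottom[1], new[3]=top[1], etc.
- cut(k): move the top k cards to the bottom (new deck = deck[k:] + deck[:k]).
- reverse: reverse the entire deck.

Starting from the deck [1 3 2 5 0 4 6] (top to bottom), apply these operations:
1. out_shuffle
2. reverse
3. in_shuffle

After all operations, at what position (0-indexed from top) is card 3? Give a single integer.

Answer: 2

Derivation:
After op 1 (out_shuffle): [1 0 3 4 2 6 5]
After op 2 (reverse): [5 6 2 4 3 0 1]
After op 3 (in_shuffle): [4 5 3 6 0 2 1]
Card 3 is at position 2.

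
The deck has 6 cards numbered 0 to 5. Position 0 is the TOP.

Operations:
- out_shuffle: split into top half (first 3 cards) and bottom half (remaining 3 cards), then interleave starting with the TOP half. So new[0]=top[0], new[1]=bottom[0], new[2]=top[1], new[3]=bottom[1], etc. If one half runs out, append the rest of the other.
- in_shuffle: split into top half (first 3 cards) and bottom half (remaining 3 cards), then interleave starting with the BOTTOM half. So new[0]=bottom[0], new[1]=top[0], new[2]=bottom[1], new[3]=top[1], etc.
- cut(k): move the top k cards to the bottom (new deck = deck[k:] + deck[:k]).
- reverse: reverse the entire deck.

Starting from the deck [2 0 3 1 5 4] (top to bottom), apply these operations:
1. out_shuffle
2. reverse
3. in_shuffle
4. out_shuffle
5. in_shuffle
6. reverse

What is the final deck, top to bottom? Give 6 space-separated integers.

Answer: 4 5 3 1 0 2

Derivation:
After op 1 (out_shuffle): [2 1 0 5 3 4]
After op 2 (reverse): [4 3 5 0 1 2]
After op 3 (in_shuffle): [0 4 1 3 2 5]
After op 4 (out_shuffle): [0 3 4 2 1 5]
After op 5 (in_shuffle): [2 0 1 3 5 4]
After op 6 (reverse): [4 5 3 1 0 2]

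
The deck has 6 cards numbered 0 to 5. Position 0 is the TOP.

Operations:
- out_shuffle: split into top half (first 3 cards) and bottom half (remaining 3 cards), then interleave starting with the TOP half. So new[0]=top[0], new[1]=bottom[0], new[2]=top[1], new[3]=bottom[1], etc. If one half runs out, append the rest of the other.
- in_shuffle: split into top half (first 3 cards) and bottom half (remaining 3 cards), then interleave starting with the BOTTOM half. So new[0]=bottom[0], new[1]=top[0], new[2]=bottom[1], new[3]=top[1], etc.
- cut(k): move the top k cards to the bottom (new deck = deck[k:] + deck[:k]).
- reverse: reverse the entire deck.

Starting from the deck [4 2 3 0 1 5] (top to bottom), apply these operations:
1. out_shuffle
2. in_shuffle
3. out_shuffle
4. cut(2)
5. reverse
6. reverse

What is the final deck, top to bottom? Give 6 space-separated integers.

After op 1 (out_shuffle): [4 0 2 1 3 5]
After op 2 (in_shuffle): [1 4 3 0 5 2]
After op 3 (out_shuffle): [1 0 4 5 3 2]
After op 4 (cut(2)): [4 5 3 2 1 0]
After op 5 (reverse): [0 1 2 3 5 4]
After op 6 (reverse): [4 5 3 2 1 0]

Answer: 4 5 3 2 1 0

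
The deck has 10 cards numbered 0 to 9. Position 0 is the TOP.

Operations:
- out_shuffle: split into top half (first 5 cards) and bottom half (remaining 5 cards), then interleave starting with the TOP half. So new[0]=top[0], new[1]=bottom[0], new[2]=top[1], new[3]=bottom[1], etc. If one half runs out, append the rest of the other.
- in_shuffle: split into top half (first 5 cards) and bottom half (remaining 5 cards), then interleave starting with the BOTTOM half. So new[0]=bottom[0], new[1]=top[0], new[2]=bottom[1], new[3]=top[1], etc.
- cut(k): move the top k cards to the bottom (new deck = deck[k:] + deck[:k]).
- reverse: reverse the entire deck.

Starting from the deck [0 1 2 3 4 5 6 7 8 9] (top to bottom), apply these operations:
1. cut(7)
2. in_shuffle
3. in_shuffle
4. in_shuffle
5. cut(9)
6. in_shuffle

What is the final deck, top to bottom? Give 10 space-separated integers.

Answer: 8 0 5 3 1 9 7 6 4 2

Derivation:
After op 1 (cut(7)): [7 8 9 0 1 2 3 4 5 6]
After op 2 (in_shuffle): [2 7 3 8 4 9 5 0 6 1]
After op 3 (in_shuffle): [9 2 5 7 0 3 6 8 1 4]
After op 4 (in_shuffle): [3 9 6 2 8 5 1 7 4 0]
After op 5 (cut(9)): [0 3 9 6 2 8 5 1 7 4]
After op 6 (in_shuffle): [8 0 5 3 1 9 7 6 4 2]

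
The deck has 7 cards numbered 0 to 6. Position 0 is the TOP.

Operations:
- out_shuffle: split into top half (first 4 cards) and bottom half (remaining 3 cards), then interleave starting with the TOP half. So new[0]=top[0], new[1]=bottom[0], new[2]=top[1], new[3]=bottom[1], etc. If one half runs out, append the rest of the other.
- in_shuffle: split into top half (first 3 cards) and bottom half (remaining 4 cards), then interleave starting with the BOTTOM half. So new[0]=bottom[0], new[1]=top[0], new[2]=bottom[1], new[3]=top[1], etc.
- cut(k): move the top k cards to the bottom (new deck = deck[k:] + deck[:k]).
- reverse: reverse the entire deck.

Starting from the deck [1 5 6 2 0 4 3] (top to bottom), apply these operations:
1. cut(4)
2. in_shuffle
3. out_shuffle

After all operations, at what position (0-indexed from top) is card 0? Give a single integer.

After op 1 (cut(4)): [0 4 3 1 5 6 2]
After op 2 (in_shuffle): [1 0 5 4 6 3 2]
After op 3 (out_shuffle): [1 6 0 3 5 2 4]
Card 0 is at position 2.

Answer: 2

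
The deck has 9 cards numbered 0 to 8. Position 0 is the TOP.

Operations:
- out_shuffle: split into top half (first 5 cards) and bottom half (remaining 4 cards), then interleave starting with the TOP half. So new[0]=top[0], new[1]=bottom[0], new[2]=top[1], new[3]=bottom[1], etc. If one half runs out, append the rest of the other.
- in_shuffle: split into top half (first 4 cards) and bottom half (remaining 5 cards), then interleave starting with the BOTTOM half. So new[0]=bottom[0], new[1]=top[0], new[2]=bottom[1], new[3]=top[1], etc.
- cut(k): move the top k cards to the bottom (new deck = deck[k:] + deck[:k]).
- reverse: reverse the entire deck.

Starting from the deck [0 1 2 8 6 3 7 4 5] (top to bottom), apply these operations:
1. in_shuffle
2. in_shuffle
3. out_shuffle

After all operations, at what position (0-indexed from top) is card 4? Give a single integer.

After op 1 (in_shuffle): [6 0 3 1 7 2 4 8 5]
After op 2 (in_shuffle): [7 6 2 0 4 3 8 1 5]
After op 3 (out_shuffle): [7 3 6 8 2 1 0 5 4]
Card 4 is at position 8.

Answer: 8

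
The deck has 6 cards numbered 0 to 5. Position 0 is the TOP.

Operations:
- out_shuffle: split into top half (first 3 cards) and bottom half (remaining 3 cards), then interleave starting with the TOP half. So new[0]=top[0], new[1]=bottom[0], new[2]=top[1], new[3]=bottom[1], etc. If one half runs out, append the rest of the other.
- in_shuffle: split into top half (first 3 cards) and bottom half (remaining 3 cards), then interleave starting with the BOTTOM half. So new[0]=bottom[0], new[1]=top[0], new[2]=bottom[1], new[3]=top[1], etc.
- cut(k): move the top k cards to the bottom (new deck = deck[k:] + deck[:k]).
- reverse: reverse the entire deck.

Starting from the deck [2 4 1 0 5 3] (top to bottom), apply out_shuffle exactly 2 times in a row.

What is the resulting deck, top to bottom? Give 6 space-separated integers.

After op 1 (out_shuffle): [2 0 4 5 1 3]
After op 2 (out_shuffle): [2 5 0 1 4 3]

Answer: 2 5 0 1 4 3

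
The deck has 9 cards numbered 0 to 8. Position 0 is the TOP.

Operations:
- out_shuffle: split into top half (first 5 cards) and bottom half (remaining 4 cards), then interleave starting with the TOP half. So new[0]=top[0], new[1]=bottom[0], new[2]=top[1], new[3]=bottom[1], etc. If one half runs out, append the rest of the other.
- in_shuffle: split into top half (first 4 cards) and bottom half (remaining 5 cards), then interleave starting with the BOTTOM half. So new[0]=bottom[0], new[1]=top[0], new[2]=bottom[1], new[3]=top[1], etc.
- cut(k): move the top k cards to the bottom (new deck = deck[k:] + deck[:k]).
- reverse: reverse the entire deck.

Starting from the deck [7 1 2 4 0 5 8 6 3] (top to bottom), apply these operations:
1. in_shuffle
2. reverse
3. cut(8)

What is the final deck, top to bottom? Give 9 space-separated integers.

After op 1 (in_shuffle): [0 7 5 1 8 2 6 4 3]
After op 2 (reverse): [3 4 6 2 8 1 5 7 0]
After op 3 (cut(8)): [0 3 4 6 2 8 1 5 7]

Answer: 0 3 4 6 2 8 1 5 7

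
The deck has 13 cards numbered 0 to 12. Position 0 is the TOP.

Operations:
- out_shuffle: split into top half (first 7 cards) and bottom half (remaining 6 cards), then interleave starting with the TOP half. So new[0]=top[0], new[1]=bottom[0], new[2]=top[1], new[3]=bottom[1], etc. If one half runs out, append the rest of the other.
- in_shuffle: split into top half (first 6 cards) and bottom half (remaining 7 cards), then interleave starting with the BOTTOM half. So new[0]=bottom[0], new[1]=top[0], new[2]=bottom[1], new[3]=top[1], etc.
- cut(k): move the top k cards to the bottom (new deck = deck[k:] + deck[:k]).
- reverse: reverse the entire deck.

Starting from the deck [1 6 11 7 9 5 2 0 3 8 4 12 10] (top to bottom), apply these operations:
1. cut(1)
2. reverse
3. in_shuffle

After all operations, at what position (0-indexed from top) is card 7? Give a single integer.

After op 1 (cut(1)): [6 11 7 9 5 2 0 3 8 4 12 10 1]
After op 2 (reverse): [1 10 12 4 8 3 0 2 5 9 7 11 6]
After op 3 (in_shuffle): [0 1 2 10 5 12 9 4 7 8 11 3 6]
Card 7 is at position 8.

Answer: 8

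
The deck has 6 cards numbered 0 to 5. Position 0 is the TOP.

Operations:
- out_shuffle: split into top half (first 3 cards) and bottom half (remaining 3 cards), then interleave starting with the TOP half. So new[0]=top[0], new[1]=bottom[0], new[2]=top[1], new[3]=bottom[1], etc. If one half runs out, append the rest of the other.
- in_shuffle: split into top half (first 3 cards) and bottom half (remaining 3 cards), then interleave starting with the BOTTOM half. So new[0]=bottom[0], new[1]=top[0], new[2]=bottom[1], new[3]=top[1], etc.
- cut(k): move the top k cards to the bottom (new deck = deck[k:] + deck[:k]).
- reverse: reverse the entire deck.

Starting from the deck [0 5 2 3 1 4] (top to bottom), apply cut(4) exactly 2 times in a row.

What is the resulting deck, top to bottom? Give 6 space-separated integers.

After op 1 (cut(4)): [1 4 0 5 2 3]
After op 2 (cut(4)): [2 3 1 4 0 5]

Answer: 2 3 1 4 0 5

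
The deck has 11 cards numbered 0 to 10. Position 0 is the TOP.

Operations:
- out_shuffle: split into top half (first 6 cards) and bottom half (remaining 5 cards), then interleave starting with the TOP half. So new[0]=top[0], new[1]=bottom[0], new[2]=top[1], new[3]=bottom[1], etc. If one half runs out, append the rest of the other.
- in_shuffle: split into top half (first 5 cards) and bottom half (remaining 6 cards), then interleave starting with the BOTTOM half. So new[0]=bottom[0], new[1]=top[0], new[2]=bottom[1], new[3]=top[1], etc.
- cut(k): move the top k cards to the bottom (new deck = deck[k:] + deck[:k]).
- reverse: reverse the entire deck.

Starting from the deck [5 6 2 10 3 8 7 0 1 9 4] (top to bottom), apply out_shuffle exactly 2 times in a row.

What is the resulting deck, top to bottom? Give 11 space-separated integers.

Answer: 5 10 7 9 6 3 0 4 2 8 1

Derivation:
After op 1 (out_shuffle): [5 7 6 0 2 1 10 9 3 4 8]
After op 2 (out_shuffle): [5 10 7 9 6 3 0 4 2 8 1]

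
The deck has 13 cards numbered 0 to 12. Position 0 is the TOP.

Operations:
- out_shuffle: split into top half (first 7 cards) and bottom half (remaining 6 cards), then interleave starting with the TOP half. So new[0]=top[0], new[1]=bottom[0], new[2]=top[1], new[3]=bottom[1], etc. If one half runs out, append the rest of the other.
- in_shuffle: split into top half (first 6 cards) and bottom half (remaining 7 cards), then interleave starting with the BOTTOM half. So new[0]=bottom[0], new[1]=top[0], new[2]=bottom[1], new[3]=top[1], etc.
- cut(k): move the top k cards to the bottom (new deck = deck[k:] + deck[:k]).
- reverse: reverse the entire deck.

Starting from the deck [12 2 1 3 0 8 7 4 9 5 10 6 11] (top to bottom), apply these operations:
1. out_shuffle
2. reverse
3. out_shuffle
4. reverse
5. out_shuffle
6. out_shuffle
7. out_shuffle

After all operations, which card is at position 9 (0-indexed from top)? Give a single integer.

After op 1 (out_shuffle): [12 4 2 9 1 5 3 10 0 6 8 11 7]
After op 2 (reverse): [7 11 8 6 0 10 3 5 1 9 2 4 12]
After op 3 (out_shuffle): [7 5 11 1 8 9 6 2 0 4 10 12 3]
After op 4 (reverse): [3 12 10 4 0 2 6 9 8 1 11 5 7]
After op 5 (out_shuffle): [3 9 12 8 10 1 4 11 0 5 2 7 6]
After op 6 (out_shuffle): [3 11 9 0 12 5 8 2 10 7 1 6 4]
After op 7 (out_shuffle): [3 2 11 10 9 7 0 1 12 6 5 4 8]
Position 9: card 6.

Answer: 6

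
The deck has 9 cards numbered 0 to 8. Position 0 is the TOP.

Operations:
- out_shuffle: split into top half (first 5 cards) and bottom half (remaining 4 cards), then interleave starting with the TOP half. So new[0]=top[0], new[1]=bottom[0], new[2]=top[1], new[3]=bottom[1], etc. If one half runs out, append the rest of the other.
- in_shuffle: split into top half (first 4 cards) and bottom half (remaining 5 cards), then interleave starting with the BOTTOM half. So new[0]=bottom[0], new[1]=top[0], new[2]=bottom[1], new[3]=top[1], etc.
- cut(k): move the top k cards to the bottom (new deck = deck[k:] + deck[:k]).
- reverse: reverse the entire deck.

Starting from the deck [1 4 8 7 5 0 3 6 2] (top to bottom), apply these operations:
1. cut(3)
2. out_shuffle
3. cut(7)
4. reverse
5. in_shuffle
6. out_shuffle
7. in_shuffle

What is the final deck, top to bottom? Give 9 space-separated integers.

After op 1 (cut(3)): [7 5 0 3 6 2 1 4 8]
After op 2 (out_shuffle): [7 2 5 1 0 4 3 8 6]
After op 3 (cut(7)): [8 6 7 2 5 1 0 4 3]
After op 4 (reverse): [3 4 0 1 5 2 7 6 8]
After op 5 (in_shuffle): [5 3 2 4 7 0 6 1 8]
After op 6 (out_shuffle): [5 0 3 6 2 1 4 8 7]
After op 7 (in_shuffle): [2 5 1 0 4 3 8 6 7]

Answer: 2 5 1 0 4 3 8 6 7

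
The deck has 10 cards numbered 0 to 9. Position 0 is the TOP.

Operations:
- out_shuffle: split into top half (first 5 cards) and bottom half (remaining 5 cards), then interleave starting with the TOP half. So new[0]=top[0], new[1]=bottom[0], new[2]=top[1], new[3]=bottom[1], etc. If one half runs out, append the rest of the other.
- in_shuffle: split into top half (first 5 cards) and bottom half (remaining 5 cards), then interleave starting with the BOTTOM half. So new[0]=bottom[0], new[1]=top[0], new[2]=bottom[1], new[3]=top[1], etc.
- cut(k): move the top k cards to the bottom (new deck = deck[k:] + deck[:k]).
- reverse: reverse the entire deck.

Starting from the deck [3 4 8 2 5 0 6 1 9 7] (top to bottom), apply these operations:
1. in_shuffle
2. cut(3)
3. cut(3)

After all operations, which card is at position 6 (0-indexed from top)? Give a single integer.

After op 1 (in_shuffle): [0 3 6 4 1 8 9 2 7 5]
After op 2 (cut(3)): [4 1 8 9 2 7 5 0 3 6]
After op 3 (cut(3)): [9 2 7 5 0 3 6 4 1 8]
Position 6: card 6.

Answer: 6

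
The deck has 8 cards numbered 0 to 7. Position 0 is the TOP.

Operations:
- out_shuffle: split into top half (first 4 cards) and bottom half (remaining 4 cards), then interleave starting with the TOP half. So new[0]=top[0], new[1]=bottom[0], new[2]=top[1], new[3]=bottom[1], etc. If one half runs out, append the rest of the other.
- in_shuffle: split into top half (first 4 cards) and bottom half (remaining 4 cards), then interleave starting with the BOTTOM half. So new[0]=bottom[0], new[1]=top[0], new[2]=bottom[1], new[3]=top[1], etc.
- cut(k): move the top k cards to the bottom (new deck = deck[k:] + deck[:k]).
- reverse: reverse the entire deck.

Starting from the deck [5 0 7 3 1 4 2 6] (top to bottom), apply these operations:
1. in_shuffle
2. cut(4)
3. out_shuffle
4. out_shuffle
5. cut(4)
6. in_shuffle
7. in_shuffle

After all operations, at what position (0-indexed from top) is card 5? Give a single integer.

After op 1 (in_shuffle): [1 5 4 0 2 7 6 3]
After op 2 (cut(4)): [2 7 6 3 1 5 4 0]
After op 3 (out_shuffle): [2 1 7 5 6 4 3 0]
After op 4 (out_shuffle): [2 6 1 4 7 3 5 0]
After op 5 (cut(4)): [7 3 5 0 2 6 1 4]
After op 6 (in_shuffle): [2 7 6 3 1 5 4 0]
After op 7 (in_shuffle): [1 2 5 7 4 6 0 3]
Card 5 is at position 2.

Answer: 2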